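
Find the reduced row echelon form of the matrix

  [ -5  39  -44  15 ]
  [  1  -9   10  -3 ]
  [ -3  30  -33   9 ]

R1 -> -1/5·R1
R2 -> R2 − R1
R3 -> R3 + 3·R1
R2 -> -5/6·R2
R3 -> R3 − 33/5·R2
R1 -> R1 + 39/5·R2

[[1, 0, 1, -3], [0, 1, -1, 0], [0, 0, 0, 0]]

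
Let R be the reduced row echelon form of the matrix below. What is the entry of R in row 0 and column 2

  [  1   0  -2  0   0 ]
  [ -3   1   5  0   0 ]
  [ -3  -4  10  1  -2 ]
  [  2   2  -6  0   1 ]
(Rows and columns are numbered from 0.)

Add 3 times R1 to R2.
Add 3 times R1 to R3.
Subtract 2 times R1 from R4.
Add 4 times R2 to R3.
Subtract 2 times R2 from R4.
Add 2 times R4 to R3.

-2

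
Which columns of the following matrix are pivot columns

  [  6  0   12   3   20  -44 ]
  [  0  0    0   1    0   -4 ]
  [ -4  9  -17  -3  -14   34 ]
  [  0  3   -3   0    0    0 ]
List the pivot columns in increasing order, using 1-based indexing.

1, 2, 4, 5

R1 := 1/6·R1
  [  1  0    2  1/2  10/3  -22/3 ]
  [  0  0    0    1     0     -4 ]
  [ -4  9  -17   -3   -14     34 ]
  [  0  3   -3    0     0      0 ]
R3 := R3 + 4·R1
  [ 1  0   2  1/2  10/3  -22/3 ]
  [ 0  0   0    1     0     -4 ]
  [ 0  9  -9   -1  -2/3   14/3 ]
  [ 0  3  -3    0     0      0 ]
R2 ↔ R3
  [ 1  0   2  1/2  10/3  -22/3 ]
  [ 0  9  -9   -1  -2/3   14/3 ]
  [ 0  0   0    1     0     -4 ]
  [ 0  3  -3    0     0      0 ]
R2 := 1/9·R2
  [ 1  0   2   1/2   10/3  -22/3 ]
  [ 0  1  -1  -1/9  -2/27  14/27 ]
  [ 0  0   0     1      0     -4 ]
  [ 0  3  -3     0      0      0 ]
R4 := R4 − 3·R2
  [ 1  0   2   1/2   10/3  -22/3 ]
  [ 0  1  -1  -1/9  -2/27  14/27 ]
  [ 0  0   0     1      0     -4 ]
  [ 0  0   0   1/3    2/9  -14/9 ]
R4 := R4 − 1/3·R3
  [ 1  0   2   1/2   10/3  -22/3 ]
  [ 0  1  -1  -1/9  -2/27  14/27 ]
  [ 0  0   0     1      0     -4 ]
  [ 0  0   0     0    2/9   -2/9 ]
R4 := 9/2·R4
  [ 1  0   2   1/2   10/3  -22/3 ]
  [ 0  1  -1  -1/9  -2/27  14/27 ]
  [ 0  0   0     1      0     -4 ]
  [ 0  0   0     0      1     -1 ]
R2 := R2 + 2/27·R4
  [ 1  0   2   1/2  10/3  -22/3 ]
  [ 0  1  -1  -1/9     0    4/9 ]
  [ 0  0   0     1     0     -4 ]
  [ 0  0   0     0     1     -1 ]
R1 := R1 − 10/3·R4
  [ 1  0   2   1/2  0   -4 ]
  [ 0  1  -1  -1/9  0  4/9 ]
  [ 0  0   0     1  0   -4 ]
  [ 0  0   0     0  1   -1 ]
R2 := R2 + 1/9·R3
  [ 1  0   2  1/2  0  -4 ]
  [ 0  1  -1    0  0   0 ]
  [ 0  0   0    1  0  -4 ]
  [ 0  0   0    0  1  -1 ]
R1 := R1 − 1/2·R3
  [ 1  0   2  0  0  -2 ]
  [ 0  1  -1  0  0   0 ]
  [ 0  0   0  1  0  -4 ]
  [ 0  0   0  0  1  -1 ]
Pivot columns are the columns containing a leading 1.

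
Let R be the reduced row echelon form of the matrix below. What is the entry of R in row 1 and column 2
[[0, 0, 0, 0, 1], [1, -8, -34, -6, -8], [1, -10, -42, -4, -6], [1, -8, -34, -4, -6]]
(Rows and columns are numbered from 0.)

R1 <=> R2
R3 := R3 − R1
R4 := R4 − R1
R2 <=> R3
R2 := -1/2·R2
R3 <=> R4
R3 := 1/2·R3
R3 := R3 − R4
R2 := R2 + R4
R1 := R1 + 8·R4
R2 := R2 + R3
R1 := R1 + 6·R3
R1 := R1 + 8·R2

4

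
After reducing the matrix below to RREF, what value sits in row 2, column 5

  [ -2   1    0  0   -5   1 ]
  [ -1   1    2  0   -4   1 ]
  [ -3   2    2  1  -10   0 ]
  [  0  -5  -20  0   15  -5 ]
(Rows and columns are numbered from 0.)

R1 → -1/2·R1
  [  1  -1/2    0  0  5/2  -1/2 ]
  [ -1     1    2  0   -4     1 ]
  [ -3     2    2  1  -10     0 ]
  [  0    -5  -20  0   15    -5 ]
R2 → R2 + R1
  [  1  -1/2    0  0   5/2  -1/2 ]
  [  0   1/2    2  0  -3/2   1/2 ]
  [ -3     2    2  1   -10     0 ]
  [  0    -5  -20  0    15    -5 ]
R3 → R3 + 3·R1
  [ 1  -1/2    0  0   5/2  -1/2 ]
  [ 0   1/2    2  0  -3/2   1/2 ]
  [ 0   1/2    2  1  -5/2  -3/2 ]
  [ 0    -5  -20  0    15    -5 ]
R2 → 2·R2
  [ 1  -1/2    0  0   5/2  -1/2 ]
  [ 0     1    4  0    -3     1 ]
  [ 0   1/2    2  1  -5/2  -3/2 ]
  [ 0    -5  -20  0    15    -5 ]
R3 → R3 − 1/2·R2
  [ 1  -1/2    0  0  5/2  -1/2 ]
  [ 0     1    4  0   -3     1 ]
  [ 0     0    0  1   -1    -2 ]
  [ 0    -5  -20  0   15    -5 ]
R4 → R4 + 5·R2
  [ 1  -1/2  0  0  5/2  -1/2 ]
  [ 0     1  4  0   -3     1 ]
  [ 0     0  0  1   -1    -2 ]
  [ 0     0  0  0    0     0 ]
R1 → R1 + 1/2·R2
  [ 1  0  2  0   1   0 ]
  [ 0  1  4  0  -3   1 ]
  [ 0  0  0  1  -1  -2 ]
  [ 0  0  0  0   0   0 ]

-2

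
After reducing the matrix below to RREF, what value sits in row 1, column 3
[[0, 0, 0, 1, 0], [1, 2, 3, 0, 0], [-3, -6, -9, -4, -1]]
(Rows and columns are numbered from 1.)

3

R1 ↔ R2
  [  1   2   3   0   0 ]
  [  0   0   0   1   0 ]
  [ -3  -6  -9  -4  -1 ]
R3 → R3 + 3·R1
  [ 1  2  3   0   0 ]
  [ 0  0  0   1   0 ]
  [ 0  0  0  -4  -1 ]
R3 → R3 + 4·R2
  [ 1  2  3  0   0 ]
  [ 0  0  0  1   0 ]
  [ 0  0  0  0  -1 ]
R3 → -1·R3
  [ 1  2  3  0  0 ]
  [ 0  0  0  1  0 ]
  [ 0  0  0  0  1 ]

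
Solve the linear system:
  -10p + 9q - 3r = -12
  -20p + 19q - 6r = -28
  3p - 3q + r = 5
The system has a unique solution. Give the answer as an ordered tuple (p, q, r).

Form the augmented matrix and row-reduce:
  [ -10   9  -3  |  -12 ]
  [ -20  19  -6  |  -28 ]
  [   3  -3   1  |    5 ]
r1 → -1/10·r1
  [   1  -9/10  3/10  |  6/5 ]
  [ -20     19    -6  |  -28 ]
  [   3     -3     1  |    5 ]
r2 → r2 + 20·r1
  [ 1  -9/10  3/10  |  6/5 ]
  [ 0      1     0  |   -4 ]
  [ 3     -3     1  |    5 ]
r3 → r3 − 3·r1
  [ 1  -9/10  3/10  |  6/5 ]
  [ 0      1     0  |   -4 ]
  [ 0  -3/10  1/10  |  7/5 ]
r3 → r3 + 3/10·r2
  [ 1  -9/10  3/10  |  6/5 ]
  [ 0      1     0  |   -4 ]
  [ 0      0  1/10  |  1/5 ]
r3 → 10·r3
  [ 1  -9/10  3/10  |  6/5 ]
  [ 0      1     0  |   -4 ]
  [ 0      0     1  |    2 ]
r1 → r1 − 3/10·r3
  [ 1  -9/10  0  |  3/5 ]
  [ 0      1  0  |   -4 ]
  [ 0      0  1  |    2 ]
r1 → r1 + 9/10·r2
  [ 1  0  0  |  -3 ]
  [ 0  1  0  |  -4 ]
  [ 0  0  1  |   2 ]
Reading off the last column: p = -3, q = -4, r = 2.

(-3, -4, 2)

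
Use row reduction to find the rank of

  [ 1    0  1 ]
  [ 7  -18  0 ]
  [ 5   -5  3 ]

ρ2 ← ρ2 − 7·ρ1
ρ3 ← ρ3 − 5·ρ1
ρ2 ← -1/18·ρ2
ρ3 ← ρ3 + 5·ρ2
ρ3 ← -18·ρ3
ρ2 ← ρ2 − 7/18·ρ3
ρ1 ← ρ1 − ρ3
The reduced form has 3 nonzero rows.

rank = 3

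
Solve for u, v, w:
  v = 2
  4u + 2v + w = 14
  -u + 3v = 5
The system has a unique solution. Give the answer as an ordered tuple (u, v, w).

(1, 2, 6)

Form the augmented matrix and row-reduce:
  [  0  1  0  |   2 ]
  [  4  2  1  |  14 ]
  [ -1  3  0  |   5 ]
ρ1 ↔ ρ2
  [  4  2  1  |  14 ]
  [  0  1  0  |   2 ]
  [ -1  3  0  |   5 ]
ρ1 → 1/4·ρ1
  [  1  1/2  1/4  |  7/2 ]
  [  0    1    0  |    2 ]
  [ -1    3    0  |    5 ]
ρ3 → ρ3 + ρ1
  [ 1  1/2  1/4  |   7/2 ]
  [ 0    1    0  |     2 ]
  [ 0  7/2  1/4  |  17/2 ]
ρ3 → ρ3 − 7/2·ρ2
  [ 1  1/2  1/4  |  7/2 ]
  [ 0    1    0  |    2 ]
  [ 0    0  1/4  |  3/2 ]
ρ3 → 4·ρ3
  [ 1  1/2  1/4  |  7/2 ]
  [ 0    1    0  |    2 ]
  [ 0    0    1  |    6 ]
ρ1 → ρ1 − 1/4·ρ3
  [ 1  1/2  0  |  2 ]
  [ 0    1  0  |  2 ]
  [ 0    0  1  |  6 ]
ρ1 → ρ1 − 1/2·ρ2
  [ 1  0  0  |  1 ]
  [ 0  1  0  |  2 ]
  [ 0  0  1  |  6 ]
Reading off the last column: u = 1, v = 2, w = 6.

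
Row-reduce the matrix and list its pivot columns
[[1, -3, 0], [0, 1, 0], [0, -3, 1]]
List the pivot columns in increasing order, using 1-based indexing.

1, 2, 3

Add 3 times ρ2 to ρ3.
  [ 1  -3  0 ]
  [ 0   1  0 ]
  [ 0   0  1 ]
Add 3 times ρ2 to ρ1.
  [ 1  0  0 ]
  [ 0  1  0 ]
  [ 0  0  1 ]
Pivot columns are the columns containing a leading 1.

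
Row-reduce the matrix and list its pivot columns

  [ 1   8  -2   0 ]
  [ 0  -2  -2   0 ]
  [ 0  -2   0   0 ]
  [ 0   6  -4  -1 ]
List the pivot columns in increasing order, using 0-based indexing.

0, 1, 2, 3

R2 ← -1/2·R2
  [ 1   8  -2   0 ]
  [ 0   1   1   0 ]
  [ 0  -2   0   0 ]
  [ 0   6  -4  -1 ]
R3 ← R3 + 2·R2
  [ 1  8  -2   0 ]
  [ 0  1   1   0 ]
  [ 0  0   2   0 ]
  [ 0  6  -4  -1 ]
R4 ← R4 − 6·R2
  [ 1  8   -2   0 ]
  [ 0  1    1   0 ]
  [ 0  0    2   0 ]
  [ 0  0  -10  -1 ]
R3 ← 1/2·R3
  [ 1  8   -2   0 ]
  [ 0  1    1   0 ]
  [ 0  0    1   0 ]
  [ 0  0  -10  -1 ]
R4 ← R4 + 10·R3
  [ 1  8  -2   0 ]
  [ 0  1   1   0 ]
  [ 0  0   1   0 ]
  [ 0  0   0  -1 ]
R4 ← -1·R4
  [ 1  8  -2  0 ]
  [ 0  1   1  0 ]
  [ 0  0   1  0 ]
  [ 0  0   0  1 ]
R2 ← R2 − R3
  [ 1  8  -2  0 ]
  [ 0  1   0  0 ]
  [ 0  0   1  0 ]
  [ 0  0   0  1 ]
R1 ← R1 + 2·R3
  [ 1  8  0  0 ]
  [ 0  1  0  0 ]
  [ 0  0  1  0 ]
  [ 0  0  0  1 ]
R1 ← R1 − 8·R2
  [ 1  0  0  0 ]
  [ 0  1  0  0 ]
  [ 0  0  1  0 ]
  [ 0  0  0  1 ]
Pivot columns are the columns containing a leading 1.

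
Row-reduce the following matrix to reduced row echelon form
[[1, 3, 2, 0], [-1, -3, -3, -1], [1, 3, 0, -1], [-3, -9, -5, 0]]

[[1, 3, 0, 0], [0, 0, 1, 0], [0, 0, 0, 1], [0, 0, 0, 0]]

Add R1 to R2.
Subtract R1 from R3.
Add 3 times R1 to R4.
Multiply R2 by -1.
Add 2 times R2 to R3.
Subtract R2 from R4.
Add R3 to R4.
Subtract R3 from R2.
Subtract 2 times R2 from R1.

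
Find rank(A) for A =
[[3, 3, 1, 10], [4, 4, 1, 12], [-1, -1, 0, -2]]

rank = 2

Multiply R1 by 1/3.
  [  1   1  1/3  10/3 ]
  [  4   4    1    12 ]
  [ -1  -1    0    -2 ]
Subtract 4 times R1 from R2.
  [  1   1   1/3  10/3 ]
  [  0   0  -1/3  -4/3 ]
  [ -1  -1     0    -2 ]
Add R1 to R3.
  [ 1  1   1/3  10/3 ]
  [ 0  0  -1/3  -4/3 ]
  [ 0  0   1/3   4/3 ]
Multiply R2 by -3.
  [ 1  1  1/3  10/3 ]
  [ 0  0    1     4 ]
  [ 0  0  1/3   4/3 ]
Subtract 1/3 times R2 from R3.
  [ 1  1  1/3  10/3 ]
  [ 0  0    1     4 ]
  [ 0  0    0     0 ]
Subtract 1/3 times R2 from R1.
  [ 1  1  0  2 ]
  [ 0  0  1  4 ]
  [ 0  0  0  0 ]
The reduced form has 2 nonzero rows.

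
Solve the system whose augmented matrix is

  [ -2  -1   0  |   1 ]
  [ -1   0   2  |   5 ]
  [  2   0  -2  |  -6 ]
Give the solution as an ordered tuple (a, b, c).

Multiply R1 by -1/2.
  [  1  1/2   0  |  -1/2 ]
  [ -1    0   2  |     5 ]
  [  2    0  -2  |    -6 ]
Add R1 to R2.
  [ 1  1/2   0  |  -1/2 ]
  [ 0  1/2   2  |   9/2 ]
  [ 2    0  -2  |    -6 ]
Subtract 2 times R1 from R3.
  [ 1  1/2   0  |  -1/2 ]
  [ 0  1/2   2  |   9/2 ]
  [ 0   -1  -2  |    -5 ]
Multiply R2 by 2.
  [ 1  1/2   0  |  -1/2 ]
  [ 0    1   4  |     9 ]
  [ 0   -1  -2  |    -5 ]
Add R2 to R3.
  [ 1  1/2  0  |  -1/2 ]
  [ 0    1  4  |     9 ]
  [ 0    0  2  |     4 ]
Multiply R3 by 1/2.
  [ 1  1/2  0  |  -1/2 ]
  [ 0    1  4  |     9 ]
  [ 0    0  1  |     2 ]
Subtract 4 times R3 from R2.
  [ 1  1/2  0  |  -1/2 ]
  [ 0    1  0  |     1 ]
  [ 0    0  1  |     2 ]
Subtract 1/2 times R2 from R1.
  [ 1  0  0  |  -1 ]
  [ 0  1  0  |   1 ]
  [ 0  0  1  |   2 ]
Reading off the last column: a = -1, b = 1, c = 2.

(-1, 1, 2)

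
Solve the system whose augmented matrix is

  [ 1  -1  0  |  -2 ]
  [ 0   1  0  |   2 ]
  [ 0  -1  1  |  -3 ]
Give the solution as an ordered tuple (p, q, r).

(0, 2, -1)

ρ3 := ρ3 + ρ2
  [ 1  -1  0  |  -2 ]
  [ 0   1  0  |   2 ]
  [ 0   0  1  |  -1 ]
ρ1 := ρ1 + ρ2
  [ 1  0  0  |   0 ]
  [ 0  1  0  |   2 ]
  [ 0  0  1  |  -1 ]
Reading off the last column: p = 0, q = 2, r = -1.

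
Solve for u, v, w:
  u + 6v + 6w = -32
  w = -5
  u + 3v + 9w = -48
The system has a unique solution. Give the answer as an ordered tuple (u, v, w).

Form the augmented matrix and row-reduce:
  [ 1  6  6  |  -32 ]
  [ 0  0  1  |   -5 ]
  [ 1  3  9  |  -48 ]
r3 -> r3 − r1
  [ 1   6  6  |  -32 ]
  [ 0   0  1  |   -5 ]
  [ 0  -3  3  |  -16 ]
r2 <-> r3
  [ 1   6  6  |  -32 ]
  [ 0  -3  3  |  -16 ]
  [ 0   0  1  |   -5 ]
r2 -> -1/3·r2
  [ 1  6   6  |   -32 ]
  [ 0  1  -1  |  16/3 ]
  [ 0  0   1  |    -5 ]
r2 -> r2 + r3
  [ 1  6  6  |  -32 ]
  [ 0  1  0  |  1/3 ]
  [ 0  0  1  |   -5 ]
r1 -> r1 − 6·r3
  [ 1  6  0  |   -2 ]
  [ 0  1  0  |  1/3 ]
  [ 0  0  1  |   -5 ]
r1 -> r1 − 6·r2
  [ 1  0  0  |   -4 ]
  [ 0  1  0  |  1/3 ]
  [ 0  0  1  |   -5 ]
Reading off the last column: u = -4, v = 1/3, w = -5.

(-4, 1/3, -5)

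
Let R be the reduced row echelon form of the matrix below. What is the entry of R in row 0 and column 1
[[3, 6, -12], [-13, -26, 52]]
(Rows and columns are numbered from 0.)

r1 ← 1/3·r1
r2 ← r2 + 13·r1

2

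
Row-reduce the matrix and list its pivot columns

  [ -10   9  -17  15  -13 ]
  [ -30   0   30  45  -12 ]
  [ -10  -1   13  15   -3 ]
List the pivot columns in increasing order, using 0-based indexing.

ρ1 → -1/10·ρ1
  [   1  -9/10  17/10  -3/2  13/10 ]
  [ -30      0     30    45    -12 ]
  [ -10     -1     13    15     -3 ]
ρ2 → ρ2 + 30·ρ1
  [   1  -9/10  17/10  -3/2  13/10 ]
  [   0    -27     81     0     27 ]
  [ -10     -1     13    15     -3 ]
ρ3 → ρ3 + 10·ρ1
  [ 1  -9/10  17/10  -3/2  13/10 ]
  [ 0    -27     81     0     27 ]
  [ 0    -10     30     0     10 ]
ρ2 → -1/27·ρ2
  [ 1  -9/10  17/10  -3/2  13/10 ]
  [ 0      1     -3     0     -1 ]
  [ 0    -10     30     0     10 ]
ρ3 → ρ3 + 10·ρ2
  [ 1  -9/10  17/10  -3/2  13/10 ]
  [ 0      1     -3     0     -1 ]
  [ 0      0      0     0      0 ]
ρ1 → ρ1 + 9/10·ρ2
  [ 1  0  -1  -3/2  2/5 ]
  [ 0  1  -3     0   -1 ]
  [ 0  0   0     0    0 ]
Pivot columns are the columns containing a leading 1.

0, 1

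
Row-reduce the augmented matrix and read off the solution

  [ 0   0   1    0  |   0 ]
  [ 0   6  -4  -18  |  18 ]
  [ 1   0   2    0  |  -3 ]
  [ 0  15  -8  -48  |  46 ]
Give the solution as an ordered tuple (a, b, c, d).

(-3, 2, 0, -1/3)

R1 <-> R3
  [ 1   0   2    0  |  -3 ]
  [ 0   6  -4  -18  |  18 ]
  [ 0   0   1    0  |   0 ]
  [ 0  15  -8  -48  |  46 ]
R2 ← 1/6·R2
  [ 1   0     2    0  |  -3 ]
  [ 0   1  -2/3   -3  |   3 ]
  [ 0   0     1    0  |   0 ]
  [ 0  15    -8  -48  |  46 ]
R4 ← R4 − 15·R2
  [ 1  0     2   0  |  -3 ]
  [ 0  1  -2/3  -3  |   3 ]
  [ 0  0     1   0  |   0 ]
  [ 0  0     2  -3  |   1 ]
R4 ← R4 − 2·R3
  [ 1  0     2   0  |  -3 ]
  [ 0  1  -2/3  -3  |   3 ]
  [ 0  0     1   0  |   0 ]
  [ 0  0     0  -3  |   1 ]
R4 ← -1/3·R4
  [ 1  0     2   0  |    -3 ]
  [ 0  1  -2/3  -3  |     3 ]
  [ 0  0     1   0  |     0 ]
  [ 0  0     0   1  |  -1/3 ]
R2 ← R2 + 3·R4
  [ 1  0     2  0  |    -3 ]
  [ 0  1  -2/3  0  |     2 ]
  [ 0  0     1  0  |     0 ]
  [ 0  0     0  1  |  -1/3 ]
R2 ← R2 + 2/3·R3
  [ 1  0  2  0  |    -3 ]
  [ 0  1  0  0  |     2 ]
  [ 0  0  1  0  |     0 ]
  [ 0  0  0  1  |  -1/3 ]
R1 ← R1 − 2·R3
  [ 1  0  0  0  |    -3 ]
  [ 0  1  0  0  |     2 ]
  [ 0  0  1  0  |     0 ]
  [ 0  0  0  1  |  -1/3 ]
Reading off the last column: a = -3, b = 2, c = 0, d = -1/3.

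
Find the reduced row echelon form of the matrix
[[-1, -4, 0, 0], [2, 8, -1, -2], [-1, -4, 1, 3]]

R1 → -1·R1
R2 → R2 − 2·R1
R3 → R3 + R1
R2 → -1·R2
R3 → R3 − R2
R2 → R2 − 2·R3

[[1, 4, 0, 0], [0, 0, 1, 0], [0, 0, 0, 1]]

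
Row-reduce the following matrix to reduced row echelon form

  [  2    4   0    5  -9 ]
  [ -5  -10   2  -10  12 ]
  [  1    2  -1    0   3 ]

R1 ← 1/2·R1
R2 ← R2 + 5·R1
R3 ← R3 − R1
R2 ← 1/2·R2
R3 ← R3 + R2
R3 ← -4/5·R3
R2 ← R2 − 5/4·R3
R1 ← R1 − 5/2·R3

[[1, 2, 0, 0, 0], [0, 0, 1, 0, -3], [0, 0, 0, 1, -9/5]]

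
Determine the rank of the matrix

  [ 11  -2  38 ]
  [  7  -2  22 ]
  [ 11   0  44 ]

r1 -> 1/11·r1
  [  1  -2/11  38/11 ]
  [  7     -2     22 ]
  [ 11      0     44 ]
r2 -> r2 − 7·r1
  [  1  -2/11   38/11 ]
  [  0  -8/11  -24/11 ]
  [ 11      0      44 ]
r3 -> r3 − 11·r1
  [ 1  -2/11   38/11 ]
  [ 0  -8/11  -24/11 ]
  [ 0      2       6 ]
r2 -> -11/8·r2
  [ 1  -2/11  38/11 ]
  [ 0      1      3 ]
  [ 0      2      6 ]
r3 -> r3 − 2·r2
  [ 1  -2/11  38/11 ]
  [ 0      1      3 ]
  [ 0      0      0 ]
r1 -> r1 + 2/11·r2
  [ 1  0  4 ]
  [ 0  1  3 ]
  [ 0  0  0 ]
The reduced form has 2 nonzero rows.

rank = 2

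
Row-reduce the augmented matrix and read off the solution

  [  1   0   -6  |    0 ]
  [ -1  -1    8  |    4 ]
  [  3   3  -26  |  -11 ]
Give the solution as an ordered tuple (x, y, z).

(-3, -5, -1/2)

r2 → r2 + r1
r3 → r3 − 3·r1
r2 → -1·r2
r3 → r3 − 3·r2
r3 → -1/2·r3
r2 → r2 + 2·r3
r1 → r1 + 6·r3
Reading off the last column: x = -3, y = -5, z = -1/2.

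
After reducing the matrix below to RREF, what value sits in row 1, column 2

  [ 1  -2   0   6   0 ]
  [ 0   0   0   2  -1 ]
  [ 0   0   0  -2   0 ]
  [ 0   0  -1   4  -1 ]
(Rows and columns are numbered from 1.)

ρ2 <-> ρ4
  [ 1  -2   0   6   0 ]
  [ 0   0  -1   4  -1 ]
  [ 0   0   0  -2   0 ]
  [ 0   0   0   2  -1 ]
ρ2 ← -1·ρ2
  [ 1  -2  0   6   0 ]
  [ 0   0  1  -4   1 ]
  [ 0   0  0  -2   0 ]
  [ 0   0  0   2  -1 ]
ρ3 ← -1/2·ρ3
  [ 1  -2  0   6   0 ]
  [ 0   0  1  -4   1 ]
  [ 0   0  0   1   0 ]
  [ 0   0  0   2  -1 ]
ρ4 ← ρ4 − 2·ρ3
  [ 1  -2  0   6   0 ]
  [ 0   0  1  -4   1 ]
  [ 0   0  0   1   0 ]
  [ 0   0  0   0  -1 ]
ρ4 ← -1·ρ4
  [ 1  -2  0   6  0 ]
  [ 0   0  1  -4  1 ]
  [ 0   0  0   1  0 ]
  [ 0   0  0   0  1 ]
ρ2 ← ρ2 − ρ4
  [ 1  -2  0   6  0 ]
  [ 0   0  1  -4  0 ]
  [ 0   0  0   1  0 ]
  [ 0   0  0   0  1 ]
ρ2 ← ρ2 + 4·ρ3
  [ 1  -2  0  6  0 ]
  [ 0   0  1  0  0 ]
  [ 0   0  0  1  0 ]
  [ 0   0  0  0  1 ]
ρ1 ← ρ1 − 6·ρ3
  [ 1  -2  0  0  0 ]
  [ 0   0  1  0  0 ]
  [ 0   0  0  1  0 ]
  [ 0   0  0  0  1 ]

-2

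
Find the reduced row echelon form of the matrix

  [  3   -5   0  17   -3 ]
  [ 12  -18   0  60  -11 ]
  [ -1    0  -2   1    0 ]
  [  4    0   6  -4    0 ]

[[1, 0, 0, -1, 0], [0, 1, 0, -4, 0], [0, 0, 1, 0, 0], [0, 0, 0, 0, 1]]

r1 → 1/3·r1
  [  1  -5/3   0  17/3   -1 ]
  [ 12   -18   0    60  -11 ]
  [ -1     0  -2     1    0 ]
  [  4     0   6    -4    0 ]
r2 → r2 − 12·r1
  [  1  -5/3   0  17/3  -1 ]
  [  0     2   0    -8   1 ]
  [ -1     0  -2     1   0 ]
  [  4     0   6    -4   0 ]
r3 → r3 + r1
  [ 1  -5/3   0  17/3  -1 ]
  [ 0     2   0    -8   1 ]
  [ 0  -5/3  -2  20/3  -1 ]
  [ 4     0   6    -4   0 ]
r4 → r4 − 4·r1
  [ 1  -5/3   0   17/3  -1 ]
  [ 0     2   0     -8   1 ]
  [ 0  -5/3  -2   20/3  -1 ]
  [ 0  20/3   6  -80/3   4 ]
r2 → 1/2·r2
  [ 1  -5/3   0   17/3   -1 ]
  [ 0     1   0     -4  1/2 ]
  [ 0  -5/3  -2   20/3   -1 ]
  [ 0  20/3   6  -80/3    4 ]
r3 → r3 + 5/3·r2
  [ 1  -5/3   0   17/3    -1 ]
  [ 0     1   0     -4   1/2 ]
  [ 0     0  -2      0  -1/6 ]
  [ 0  20/3   6  -80/3     4 ]
r4 → r4 − 20/3·r2
  [ 1  -5/3   0  17/3    -1 ]
  [ 0     1   0    -4   1/2 ]
  [ 0     0  -2     0  -1/6 ]
  [ 0     0   6     0   2/3 ]
r3 → -1/2·r3
  [ 1  -5/3  0  17/3    -1 ]
  [ 0     1  0    -4   1/2 ]
  [ 0     0  1     0  1/12 ]
  [ 0     0  6     0   2/3 ]
r4 → r4 − 6·r3
  [ 1  -5/3  0  17/3    -1 ]
  [ 0     1  0    -4   1/2 ]
  [ 0     0  1     0  1/12 ]
  [ 0     0  0     0   1/6 ]
r4 → 6·r4
  [ 1  -5/3  0  17/3    -1 ]
  [ 0     1  0    -4   1/2 ]
  [ 0     0  1     0  1/12 ]
  [ 0     0  0     0     1 ]
r3 → r3 − 1/12·r4
  [ 1  -5/3  0  17/3   -1 ]
  [ 0     1  0    -4  1/2 ]
  [ 0     0  1     0    0 ]
  [ 0     0  0     0    1 ]
r2 → r2 − 1/2·r4
  [ 1  -5/3  0  17/3  -1 ]
  [ 0     1  0    -4   0 ]
  [ 0     0  1     0   0 ]
  [ 0     0  0     0   1 ]
r1 → r1 + r4
  [ 1  -5/3  0  17/3  0 ]
  [ 0     1  0    -4  0 ]
  [ 0     0  1     0  0 ]
  [ 0     0  0     0  1 ]
r1 → r1 + 5/3·r2
  [ 1  0  0  -1  0 ]
  [ 0  1  0  -4  0 ]
  [ 0  0  1   0  0 ]
  [ 0  0  0   0  1 ]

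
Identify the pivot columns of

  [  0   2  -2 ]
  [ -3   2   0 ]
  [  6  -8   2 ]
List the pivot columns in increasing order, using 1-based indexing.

1, 2, 3

ρ1 ↔ ρ2
ρ1 := -1/3·ρ1
ρ3 := ρ3 − 6·ρ1
ρ2 := 1/2·ρ2
ρ3 := ρ3 + 4·ρ2
ρ3 := -1/2·ρ3
ρ2 := ρ2 + ρ3
ρ1 := ρ1 + 2/3·ρ2
Pivot columns are the columns containing a leading 1.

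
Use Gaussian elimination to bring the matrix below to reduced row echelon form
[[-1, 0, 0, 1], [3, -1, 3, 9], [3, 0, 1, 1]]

ρ1 := -1·ρ1
  [ 1   0  0  -1 ]
  [ 3  -1  3   9 ]
  [ 3   0  1   1 ]
ρ2 := ρ2 − 3·ρ1
  [ 1   0  0  -1 ]
  [ 0  -1  3  12 ]
  [ 3   0  1   1 ]
ρ3 := ρ3 − 3·ρ1
  [ 1   0  0  -1 ]
  [ 0  -1  3  12 ]
  [ 0   0  1   4 ]
ρ2 := -1·ρ2
  [ 1  0   0   -1 ]
  [ 0  1  -3  -12 ]
  [ 0  0   1    4 ]
ρ2 := ρ2 + 3·ρ3
  [ 1  0  0  -1 ]
  [ 0  1  0   0 ]
  [ 0  0  1   4 ]

[[1, 0, 0, -1], [0, 1, 0, 0], [0, 0, 1, 4]]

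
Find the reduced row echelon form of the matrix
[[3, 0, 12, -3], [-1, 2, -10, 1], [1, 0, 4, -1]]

Multiply R1 by 1/3.
  [  1  0    4  -1 ]
  [ -1  2  -10   1 ]
  [  1  0    4  -1 ]
Add R1 to R2.
  [ 1  0   4  -1 ]
  [ 0  2  -6   0 ]
  [ 1  0   4  -1 ]
Subtract R1 from R3.
  [ 1  0   4  -1 ]
  [ 0  2  -6   0 ]
  [ 0  0   0   0 ]
Multiply R2 by 1/2.
  [ 1  0   4  -1 ]
  [ 0  1  -3   0 ]
  [ 0  0   0   0 ]

[[1, 0, 4, -1], [0, 1, -3, 0], [0, 0, 0, 0]]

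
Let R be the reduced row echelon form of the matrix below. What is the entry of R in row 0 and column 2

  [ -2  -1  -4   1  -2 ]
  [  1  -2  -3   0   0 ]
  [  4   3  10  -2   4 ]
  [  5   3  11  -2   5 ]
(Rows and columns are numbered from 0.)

R1 -> -1/2·R1
  [ 1  1/2   2  -1/2  1 ]
  [ 1   -2  -3     0  0 ]
  [ 4    3  10    -2  4 ]
  [ 5    3  11    -2  5 ]
R2 -> R2 − R1
  [ 1   1/2   2  -1/2   1 ]
  [ 0  -5/2  -5   1/2  -1 ]
  [ 4     3  10    -2   4 ]
  [ 5     3  11    -2   5 ]
R3 -> R3 − 4·R1
  [ 1   1/2   2  -1/2   1 ]
  [ 0  -5/2  -5   1/2  -1 ]
  [ 0     1   2     0   0 ]
  [ 5     3  11    -2   5 ]
R4 -> R4 − 5·R1
  [ 1   1/2   2  -1/2   1 ]
  [ 0  -5/2  -5   1/2  -1 ]
  [ 0     1   2     0   0 ]
  [ 0   1/2   1   1/2   0 ]
R2 -> -2/5·R2
  [ 1  1/2  2  -1/2    1 ]
  [ 0    1  2  -1/5  2/5 ]
  [ 0    1  2     0    0 ]
  [ 0  1/2  1   1/2    0 ]
R3 -> R3 − R2
  [ 1  1/2  2  -1/2     1 ]
  [ 0    1  2  -1/5   2/5 ]
  [ 0    0  0   1/5  -2/5 ]
  [ 0  1/2  1   1/2     0 ]
R4 -> R4 − 1/2·R2
  [ 1  1/2  2  -1/2     1 ]
  [ 0    1  2  -1/5   2/5 ]
  [ 0    0  0   1/5  -2/5 ]
  [ 0    0  0   3/5  -1/5 ]
R3 -> 5·R3
  [ 1  1/2  2  -1/2     1 ]
  [ 0    1  2  -1/5   2/5 ]
  [ 0    0  0     1    -2 ]
  [ 0    0  0   3/5  -1/5 ]
R4 -> R4 − 3/5·R3
  [ 1  1/2  2  -1/2    1 ]
  [ 0    1  2  -1/5  2/5 ]
  [ 0    0  0     1   -2 ]
  [ 0    0  0     0    1 ]
R3 -> R3 + 2·R4
  [ 1  1/2  2  -1/2    1 ]
  [ 0    1  2  -1/5  2/5 ]
  [ 0    0  0     1    0 ]
  [ 0    0  0     0    1 ]
R2 -> R2 − 2/5·R4
  [ 1  1/2  2  -1/2  1 ]
  [ 0    1  2  -1/5  0 ]
  [ 0    0  0     1  0 ]
  [ 0    0  0     0  1 ]
R1 -> R1 − R4
  [ 1  1/2  2  -1/2  0 ]
  [ 0    1  2  -1/5  0 ]
  [ 0    0  0     1  0 ]
  [ 0    0  0     0  1 ]
R2 -> R2 + 1/5·R3
  [ 1  1/2  2  -1/2  0 ]
  [ 0    1  2     0  0 ]
  [ 0    0  0     1  0 ]
  [ 0    0  0     0  1 ]
R1 -> R1 + 1/2·R3
  [ 1  1/2  2  0  0 ]
  [ 0    1  2  0  0 ]
  [ 0    0  0  1  0 ]
  [ 0    0  0  0  1 ]
R1 -> R1 − 1/2·R2
  [ 1  0  1  0  0 ]
  [ 0  1  2  0  0 ]
  [ 0  0  0  1  0 ]
  [ 0  0  0  0  1 ]

1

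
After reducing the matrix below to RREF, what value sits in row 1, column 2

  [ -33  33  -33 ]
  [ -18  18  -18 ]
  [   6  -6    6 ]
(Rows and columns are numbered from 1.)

-1

Multiply R1 by -1/33.
  [   1  -1    1 ]
  [ -18  18  -18 ]
  [   6  -6    6 ]
Add 18 times R1 to R2.
  [ 1  -1  1 ]
  [ 0   0  0 ]
  [ 6  -6  6 ]
Subtract 6 times R1 from R3.
  [ 1  -1  1 ]
  [ 0   0  0 ]
  [ 0   0  0 ]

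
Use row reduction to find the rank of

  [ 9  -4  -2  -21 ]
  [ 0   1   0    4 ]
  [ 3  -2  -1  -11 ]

R1 := 1/9·R1
  [ 1  -4/9  -2/9  -7/3 ]
  [ 0     1     0     4 ]
  [ 3    -2    -1   -11 ]
R3 := R3 − 3·R1
  [ 1  -4/9  -2/9  -7/3 ]
  [ 0     1     0     4 ]
  [ 0  -2/3  -1/3    -4 ]
R3 := R3 + 2/3·R2
  [ 1  -4/9  -2/9  -7/3 ]
  [ 0     1     0     4 ]
  [ 0     0  -1/3  -4/3 ]
R3 := -3·R3
  [ 1  -4/9  -2/9  -7/3 ]
  [ 0     1     0     4 ]
  [ 0     0     1     4 ]
R1 := R1 + 2/9·R3
  [ 1  -4/9  0  -13/9 ]
  [ 0     1  0      4 ]
  [ 0     0  1      4 ]
R1 := R1 + 4/9·R2
  [ 1  0  0  1/3 ]
  [ 0  1  0    4 ]
  [ 0  0  1    4 ]
The reduced form has 3 nonzero rows.

rank = 3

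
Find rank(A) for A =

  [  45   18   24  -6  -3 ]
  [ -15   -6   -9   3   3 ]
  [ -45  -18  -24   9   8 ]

rank = 3

Multiply ρ1 by 1/45.
  [   1  2/5  8/15  -2/15  -1/15 ]
  [ -15   -6    -9      3      3 ]
  [ -45  -18   -24      9      8 ]
Add 15 times ρ1 to ρ2.
  [   1  2/5  8/15  -2/15  -1/15 ]
  [   0    0    -1      1      2 ]
  [ -45  -18   -24      9      8 ]
Add 45 times ρ1 to ρ3.
  [ 1  2/5  8/15  -2/15  -1/15 ]
  [ 0    0    -1      1      2 ]
  [ 0    0     0      3      5 ]
Multiply ρ2 by -1.
  [ 1  2/5  8/15  -2/15  -1/15 ]
  [ 0    0     1     -1     -2 ]
  [ 0    0     0      3      5 ]
Multiply ρ3 by 1/3.
  [ 1  2/5  8/15  -2/15  -1/15 ]
  [ 0    0     1     -1     -2 ]
  [ 0    0     0      1    5/3 ]
Add ρ3 to ρ2.
  [ 1  2/5  8/15  -2/15  -1/15 ]
  [ 0    0     1      0   -1/3 ]
  [ 0    0     0      1    5/3 ]
Add 2/15 times ρ3 to ρ1.
  [ 1  2/5  8/15  0  7/45 ]
  [ 0    0     1  0  -1/3 ]
  [ 0    0     0  1   5/3 ]
Subtract 8/15 times ρ2 from ρ1.
  [ 1  2/5  0  0   1/3 ]
  [ 0    0  1  0  -1/3 ]
  [ 0    0  0  1   5/3 ]
The reduced form has 3 nonzero rows.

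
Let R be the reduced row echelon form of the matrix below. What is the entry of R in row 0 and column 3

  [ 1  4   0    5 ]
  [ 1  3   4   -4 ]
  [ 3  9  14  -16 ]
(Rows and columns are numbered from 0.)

r2 := r2 − r1
r3 := r3 − 3·r1
r2 := -1·r2
r3 := r3 + 3·r2
r3 := 1/2·r3
r2 := r2 + 4·r3
r1 := r1 − 4·r2

1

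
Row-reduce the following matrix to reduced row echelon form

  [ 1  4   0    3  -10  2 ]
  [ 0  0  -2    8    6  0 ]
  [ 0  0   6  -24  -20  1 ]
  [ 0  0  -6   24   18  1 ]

r2 ← -1/2·r2
r3 ← r3 − 6·r2
r4 ← r4 + 6·r2
r3 ← -1/2·r3
r3 ← r3 + 1/2·r4
r1 ← r1 − 2·r4
r2 ← r2 + 3·r3
r1 ← r1 + 10·r3

[[1, 4, 0, 3, 0, 0], [0, 0, 1, -4, 0, 0], [0, 0, 0, 0, 1, 0], [0, 0, 0, 0, 0, 1]]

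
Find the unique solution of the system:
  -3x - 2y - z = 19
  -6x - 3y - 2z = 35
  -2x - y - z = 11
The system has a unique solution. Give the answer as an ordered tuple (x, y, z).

Form the augmented matrix and row-reduce:
  [ -3  -2  -1  |  19 ]
  [ -6  -3  -2  |  35 ]
  [ -2  -1  -1  |  11 ]
ρ1 -> -1/3·ρ1
  [  1  2/3  1/3  |  -19/3 ]
  [ -6   -3   -2  |     35 ]
  [ -2   -1   -1  |     11 ]
ρ2 -> ρ2 + 6·ρ1
  [  1  2/3  1/3  |  -19/3 ]
  [  0    1    0  |     -3 ]
  [ -2   -1   -1  |     11 ]
ρ3 -> ρ3 + 2·ρ1
  [ 1  2/3   1/3  |  -19/3 ]
  [ 0    1     0  |     -3 ]
  [ 0  1/3  -1/3  |   -5/3 ]
ρ3 -> ρ3 − 1/3·ρ2
  [ 1  2/3   1/3  |  -19/3 ]
  [ 0    1     0  |     -3 ]
  [ 0    0  -1/3  |   -2/3 ]
ρ3 -> -3·ρ3
  [ 1  2/3  1/3  |  -19/3 ]
  [ 0    1    0  |     -3 ]
  [ 0    0    1  |      2 ]
ρ1 -> ρ1 − 1/3·ρ3
  [ 1  2/3  0  |  -7 ]
  [ 0    1  0  |  -3 ]
  [ 0    0  1  |   2 ]
ρ1 -> ρ1 − 2/3·ρ2
  [ 1  0  0  |  -5 ]
  [ 0  1  0  |  -3 ]
  [ 0  0  1  |   2 ]
Reading off the last column: x = -5, y = -3, z = 2.

(-5, -3, 2)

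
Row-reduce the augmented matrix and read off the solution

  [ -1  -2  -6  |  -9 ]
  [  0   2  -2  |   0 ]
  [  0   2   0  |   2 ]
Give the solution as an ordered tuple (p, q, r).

(1, 1, 1)

Multiply ρ1 by -1.
  [ 1  2   6  |  9 ]
  [ 0  2  -2  |  0 ]
  [ 0  2   0  |  2 ]
Multiply ρ2 by 1/2.
  [ 1  2   6  |  9 ]
  [ 0  1  -1  |  0 ]
  [ 0  2   0  |  2 ]
Subtract 2 times ρ2 from ρ3.
  [ 1  2   6  |  9 ]
  [ 0  1  -1  |  0 ]
  [ 0  0   2  |  2 ]
Multiply ρ3 by 1/2.
  [ 1  2   6  |  9 ]
  [ 0  1  -1  |  0 ]
  [ 0  0   1  |  1 ]
Add ρ3 to ρ2.
  [ 1  2  6  |  9 ]
  [ 0  1  0  |  1 ]
  [ 0  0  1  |  1 ]
Subtract 6 times ρ3 from ρ1.
  [ 1  2  0  |  3 ]
  [ 0  1  0  |  1 ]
  [ 0  0  1  |  1 ]
Subtract 2 times ρ2 from ρ1.
  [ 1  0  0  |  1 ]
  [ 0  1  0  |  1 ]
  [ 0  0  1  |  1 ]
Reading off the last column: p = 1, q = 1, r = 1.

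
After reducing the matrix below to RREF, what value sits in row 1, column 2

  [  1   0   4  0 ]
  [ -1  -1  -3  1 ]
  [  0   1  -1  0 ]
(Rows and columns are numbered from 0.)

Add R1 to R2.
  [ 1   0   4  0 ]
  [ 0  -1   1  1 ]
  [ 0   1  -1  0 ]
Multiply R2 by -1.
  [ 1  0   4   0 ]
  [ 0  1  -1  -1 ]
  [ 0  1  -1   0 ]
Subtract R2 from R3.
  [ 1  0   4   0 ]
  [ 0  1  -1  -1 ]
  [ 0  0   0   1 ]
Add R3 to R2.
  [ 1  0   4  0 ]
  [ 0  1  -1  0 ]
  [ 0  0   0  1 ]

-1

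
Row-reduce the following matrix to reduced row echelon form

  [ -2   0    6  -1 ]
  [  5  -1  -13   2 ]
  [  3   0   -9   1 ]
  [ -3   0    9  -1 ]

ρ1 -> -1/2·ρ1
ρ2 -> ρ2 − 5·ρ1
ρ3 -> ρ3 − 3·ρ1
ρ4 -> ρ4 + 3·ρ1
ρ2 -> -1·ρ2
ρ3 -> -2·ρ3
ρ4 -> ρ4 − 1/2·ρ3
ρ2 -> ρ2 − 1/2·ρ3
ρ1 -> ρ1 − 1/2·ρ3

[[1, 0, -3, 0], [0, 1, -2, 0], [0, 0, 0, 1], [0, 0, 0, 0]]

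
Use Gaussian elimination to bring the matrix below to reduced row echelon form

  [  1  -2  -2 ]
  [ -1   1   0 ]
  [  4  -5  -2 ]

[[1, 0, 2], [0, 1, 2], [0, 0, 0]]

R2 := R2 + R1
  [ 1  -2  -2 ]
  [ 0  -1  -2 ]
  [ 4  -5  -2 ]
R3 := R3 − 4·R1
  [ 1  -2  -2 ]
  [ 0  -1  -2 ]
  [ 0   3   6 ]
R2 := -1·R2
  [ 1  -2  -2 ]
  [ 0   1   2 ]
  [ 0   3   6 ]
R3 := R3 − 3·R2
  [ 1  -2  -2 ]
  [ 0   1   2 ]
  [ 0   0   0 ]
R1 := R1 + 2·R2
  [ 1  0  2 ]
  [ 0  1  2 ]
  [ 0  0  0 ]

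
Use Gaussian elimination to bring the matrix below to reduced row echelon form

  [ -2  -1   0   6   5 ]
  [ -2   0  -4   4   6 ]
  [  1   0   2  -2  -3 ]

[[1, 0, 2, -2, -3], [0, 1, -4, -2, 1], [0, 0, 0, 0, 0]]

Multiply R1 by -1/2.
  [  1  1/2   0  -3  -5/2 ]
  [ -2    0  -4   4     6 ]
  [  1    0   2  -2    -3 ]
Add 2 times R1 to R2.
  [ 1  1/2   0  -3  -5/2 ]
  [ 0    1  -4  -2     1 ]
  [ 1    0   2  -2    -3 ]
Subtract R1 from R3.
  [ 1   1/2   0  -3  -5/2 ]
  [ 0     1  -4  -2     1 ]
  [ 0  -1/2   2   1  -1/2 ]
Add 1/2 times R2 to R3.
  [ 1  1/2   0  -3  -5/2 ]
  [ 0    1  -4  -2     1 ]
  [ 0    0   0   0     0 ]
Subtract 1/2 times R2 from R1.
  [ 1  0   2  -2  -3 ]
  [ 0  1  -4  -2   1 ]
  [ 0  0   0   0   0 ]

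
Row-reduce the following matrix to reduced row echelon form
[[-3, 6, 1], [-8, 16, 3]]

r1 := -1/3·r1
  [  1  -2  -1/3 ]
  [ -8  16     3 ]
r2 := r2 + 8·r1
  [ 1  -2  -1/3 ]
  [ 0   0   1/3 ]
r2 := 3·r2
  [ 1  -2  -1/3 ]
  [ 0   0     1 ]
r1 := r1 + 1/3·r2
  [ 1  -2  0 ]
  [ 0   0  1 ]

[[1, -2, 0], [0, 0, 1]]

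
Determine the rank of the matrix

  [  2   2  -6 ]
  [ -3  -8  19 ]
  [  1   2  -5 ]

rank = 2

R1 → 1/2·R1
  [  1   1  -3 ]
  [ -3  -8  19 ]
  [  1   2  -5 ]
R2 → R2 + 3·R1
  [ 1   1  -3 ]
  [ 0  -5  10 ]
  [ 1   2  -5 ]
R3 → R3 − R1
  [ 1   1  -3 ]
  [ 0  -5  10 ]
  [ 0   1  -2 ]
R2 → -1/5·R2
  [ 1  1  -3 ]
  [ 0  1  -2 ]
  [ 0  1  -2 ]
R3 → R3 − R2
  [ 1  1  -3 ]
  [ 0  1  -2 ]
  [ 0  0   0 ]
R1 → R1 − R2
  [ 1  0  -1 ]
  [ 0  1  -2 ]
  [ 0  0   0 ]
The reduced form has 2 nonzero rows.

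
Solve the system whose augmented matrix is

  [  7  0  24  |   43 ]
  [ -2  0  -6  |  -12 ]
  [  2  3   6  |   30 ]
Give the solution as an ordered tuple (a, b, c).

(5, 6, 1/3)

ρ1 ← 1/7·ρ1
  [  1  0  24/7  |  43/7 ]
  [ -2  0    -6  |   -12 ]
  [  2  3     6  |    30 ]
ρ2 ← ρ2 + 2·ρ1
  [ 1  0  24/7  |  43/7 ]
  [ 0  0   6/7  |   2/7 ]
  [ 2  3     6  |    30 ]
ρ3 ← ρ3 − 2·ρ1
  [ 1  0  24/7  |   43/7 ]
  [ 0  0   6/7  |    2/7 ]
  [ 0  3  -6/7  |  124/7 ]
ρ2 ↔ ρ3
  [ 1  0  24/7  |   43/7 ]
  [ 0  3  -6/7  |  124/7 ]
  [ 0  0   6/7  |    2/7 ]
ρ2 ← 1/3·ρ2
  [ 1  0  24/7  |    43/7 ]
  [ 0  1  -2/7  |  124/21 ]
  [ 0  0   6/7  |     2/7 ]
ρ3 ← 7/6·ρ3
  [ 1  0  24/7  |    43/7 ]
  [ 0  1  -2/7  |  124/21 ]
  [ 0  0     1  |     1/3 ]
ρ2 ← ρ2 + 2/7·ρ3
  [ 1  0  24/7  |  43/7 ]
  [ 0  1     0  |     6 ]
  [ 0  0     1  |   1/3 ]
ρ1 ← ρ1 − 24/7·ρ3
  [ 1  0  0  |    5 ]
  [ 0  1  0  |    6 ]
  [ 0  0  1  |  1/3 ]
Reading off the last column: a = 5, b = 6, c = 1/3.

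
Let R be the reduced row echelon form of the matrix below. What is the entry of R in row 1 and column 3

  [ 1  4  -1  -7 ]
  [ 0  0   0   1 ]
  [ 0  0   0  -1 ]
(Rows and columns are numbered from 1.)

-1

R3 -> R3 + R2
R1 -> R1 + 7·R2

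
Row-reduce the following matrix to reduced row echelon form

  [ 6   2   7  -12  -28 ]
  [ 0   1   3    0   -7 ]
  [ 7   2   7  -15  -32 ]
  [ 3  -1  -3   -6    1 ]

[[1, 0, 0, 0, 2], [0, 1, 0, 0, -1], [0, 0, 1, 0, -2], [0, 0, 0, 1, 2]]

r1 -> 1/6·r1
  [ 1  1/3  7/6   -2  -14/3 ]
  [ 0    1    3    0     -7 ]
  [ 7    2    7  -15    -32 ]
  [ 3   -1   -3   -6      1 ]
r3 -> r3 − 7·r1
  [ 1   1/3   7/6  -2  -14/3 ]
  [ 0     1     3   0     -7 ]
  [ 0  -1/3  -7/6  -1    2/3 ]
  [ 3    -1    -3  -6      1 ]
r4 -> r4 − 3·r1
  [ 1   1/3    7/6  -2  -14/3 ]
  [ 0     1      3   0     -7 ]
  [ 0  -1/3   -7/6  -1    2/3 ]
  [ 0    -2  -13/2   0     15 ]
r3 -> r3 + 1/3·r2
  [ 1  1/3    7/6  -2  -14/3 ]
  [ 0    1      3   0     -7 ]
  [ 0    0   -1/6  -1   -5/3 ]
  [ 0   -2  -13/2   0     15 ]
r4 -> r4 + 2·r2
  [ 1  1/3   7/6  -2  -14/3 ]
  [ 0    1     3   0     -7 ]
  [ 0    0  -1/6  -1   -5/3 ]
  [ 0    0  -1/2   0      1 ]
r3 -> -6·r3
  [ 1  1/3   7/6  -2  -14/3 ]
  [ 0    1     3   0     -7 ]
  [ 0    0     1   6     10 ]
  [ 0    0  -1/2   0      1 ]
r4 -> r4 + 1/2·r3
  [ 1  1/3  7/6  -2  -14/3 ]
  [ 0    1    3   0     -7 ]
  [ 0    0    1   6     10 ]
  [ 0    0    0   3      6 ]
r4 -> 1/3·r4
  [ 1  1/3  7/6  -2  -14/3 ]
  [ 0    1    3   0     -7 ]
  [ 0    0    1   6     10 ]
  [ 0    0    0   1      2 ]
r3 -> r3 − 6·r4
  [ 1  1/3  7/6  -2  -14/3 ]
  [ 0    1    3   0     -7 ]
  [ 0    0    1   0     -2 ]
  [ 0    0    0   1      2 ]
r1 -> r1 + 2·r4
  [ 1  1/3  7/6  0  -2/3 ]
  [ 0    1    3  0    -7 ]
  [ 0    0    1  0    -2 ]
  [ 0    0    0  1     2 ]
r2 -> r2 − 3·r3
  [ 1  1/3  7/6  0  -2/3 ]
  [ 0    1    0  0    -1 ]
  [ 0    0    1  0    -2 ]
  [ 0    0    0  1     2 ]
r1 -> r1 − 7/6·r3
  [ 1  1/3  0  0  5/3 ]
  [ 0    1  0  0   -1 ]
  [ 0    0  1  0   -2 ]
  [ 0    0  0  1    2 ]
r1 -> r1 − 1/3·r2
  [ 1  0  0  0   2 ]
  [ 0  1  0  0  -1 ]
  [ 0  0  1  0  -2 ]
  [ 0  0  0  1   2 ]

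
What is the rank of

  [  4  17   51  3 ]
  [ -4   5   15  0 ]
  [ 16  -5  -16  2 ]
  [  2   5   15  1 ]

R1 := 1/4·R1
R2 := R2 + 4·R1
R3 := R3 − 16·R1
R4 := R4 − 2·R1
R2 := 1/22·R2
R3 := R3 + 73·R2
R4 := R4 + 7/2·R2
R3 := -1·R3
R4 := -44·R4
R3 := R3 − 1/22·R4
R2 := R2 − 3/22·R4
R1 := R1 − 3/4·R4
R2 := R2 − 3·R3
R1 := R1 − 51/4·R3
R1 := R1 − 17/4·R2
The reduced form has 4 nonzero rows.

rank = 4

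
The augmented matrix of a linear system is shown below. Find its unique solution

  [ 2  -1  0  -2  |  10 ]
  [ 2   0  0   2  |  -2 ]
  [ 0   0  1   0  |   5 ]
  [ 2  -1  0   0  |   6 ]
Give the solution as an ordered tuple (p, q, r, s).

(1, -4, 5, -2)

r1 ← 1/2·r1
  [ 1  -1/2  0  -1  |   5 ]
  [ 2     0  0   2  |  -2 ]
  [ 0     0  1   0  |   5 ]
  [ 2    -1  0   0  |   6 ]
r2 ← r2 − 2·r1
  [ 1  -1/2  0  -1  |    5 ]
  [ 0     1  0   4  |  -12 ]
  [ 0     0  1   0  |    5 ]
  [ 2    -1  0   0  |    6 ]
r4 ← r4 − 2·r1
  [ 1  -1/2  0  -1  |    5 ]
  [ 0     1  0   4  |  -12 ]
  [ 0     0  1   0  |    5 ]
  [ 0     0  0   2  |   -4 ]
r4 ← 1/2·r4
  [ 1  -1/2  0  -1  |    5 ]
  [ 0     1  0   4  |  -12 ]
  [ 0     0  1   0  |    5 ]
  [ 0     0  0   1  |   -2 ]
r2 ← r2 − 4·r4
  [ 1  -1/2  0  -1  |   5 ]
  [ 0     1  0   0  |  -4 ]
  [ 0     0  1   0  |   5 ]
  [ 0     0  0   1  |  -2 ]
r1 ← r1 + r4
  [ 1  -1/2  0  0  |   3 ]
  [ 0     1  0  0  |  -4 ]
  [ 0     0  1  0  |   5 ]
  [ 0     0  0  1  |  -2 ]
r1 ← r1 + 1/2·r2
  [ 1  0  0  0  |   1 ]
  [ 0  1  0  0  |  -4 ]
  [ 0  0  1  0  |   5 ]
  [ 0  0  0  1  |  -2 ]
Reading off the last column: p = 1, q = -4, r = 5, s = -2.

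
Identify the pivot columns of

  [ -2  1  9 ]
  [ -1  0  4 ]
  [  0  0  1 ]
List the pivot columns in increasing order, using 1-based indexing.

Multiply R1 by -1/2.
  [  1  -1/2  -9/2 ]
  [ -1     0     4 ]
  [  0     0     1 ]
Add R1 to R2.
  [ 1  -1/2  -9/2 ]
  [ 0  -1/2  -1/2 ]
  [ 0     0     1 ]
Multiply R2 by -2.
  [ 1  -1/2  -9/2 ]
  [ 0     1     1 ]
  [ 0     0     1 ]
Subtract R3 from R2.
  [ 1  -1/2  -9/2 ]
  [ 0     1     0 ]
  [ 0     0     1 ]
Add 9/2 times R3 to R1.
  [ 1  -1/2  0 ]
  [ 0     1  0 ]
  [ 0     0  1 ]
Add 1/2 times R2 to R1.
  [ 1  0  0 ]
  [ 0  1  0 ]
  [ 0  0  1 ]
Pivot columns are the columns containing a leading 1.

1, 2, 3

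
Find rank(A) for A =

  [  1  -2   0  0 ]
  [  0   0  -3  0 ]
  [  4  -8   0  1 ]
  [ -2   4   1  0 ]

R3 ← R3 − 4·R1
  [  1  -2   0  0 ]
  [  0   0  -3  0 ]
  [  0   0   0  1 ]
  [ -2   4   1  0 ]
R4 ← R4 + 2·R1
  [ 1  -2   0  0 ]
  [ 0   0  -3  0 ]
  [ 0   0   0  1 ]
  [ 0   0   1  0 ]
R2 ← -1/3·R2
  [ 1  -2  0  0 ]
  [ 0   0  1  0 ]
  [ 0   0  0  1 ]
  [ 0   0  1  0 ]
R4 ← R4 − R2
  [ 1  -2  0  0 ]
  [ 0   0  1  0 ]
  [ 0   0  0  1 ]
  [ 0   0  0  0 ]
The reduced form has 3 nonzero rows.

rank = 3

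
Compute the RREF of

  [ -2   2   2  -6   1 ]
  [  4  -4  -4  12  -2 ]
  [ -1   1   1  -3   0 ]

ρ1 := -1/2·ρ1
  [  1  -1  -1   3  -1/2 ]
  [  4  -4  -4  12    -2 ]
  [ -1   1   1  -3     0 ]
ρ2 := ρ2 − 4·ρ1
  [  1  -1  -1   3  -1/2 ]
  [  0   0   0   0     0 ]
  [ -1   1   1  -3     0 ]
ρ3 := ρ3 + ρ1
  [ 1  -1  -1  3  -1/2 ]
  [ 0   0   0  0     0 ]
  [ 0   0   0  0  -1/2 ]
ρ2 <=> ρ3
  [ 1  -1  -1  3  -1/2 ]
  [ 0   0   0  0  -1/2 ]
  [ 0   0   0  0     0 ]
ρ2 := -2·ρ2
  [ 1  -1  -1  3  -1/2 ]
  [ 0   0   0  0     1 ]
  [ 0   0   0  0     0 ]
ρ1 := ρ1 + 1/2·ρ2
  [ 1  -1  -1  3  0 ]
  [ 0   0   0  0  1 ]
  [ 0   0   0  0  0 ]

[[1, -1, -1, 3, 0], [0, 0, 0, 0, 1], [0, 0, 0, 0, 0]]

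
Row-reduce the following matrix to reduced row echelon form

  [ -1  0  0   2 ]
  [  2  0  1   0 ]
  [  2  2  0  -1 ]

[[1, 0, 0, -2], [0, 1, 0, 3/2], [0, 0, 1, 4]]

Multiply r1 by -1.
  [ 1  0  0  -2 ]
  [ 2  0  1   0 ]
  [ 2  2  0  -1 ]
Subtract 2 times r1 from r2.
  [ 1  0  0  -2 ]
  [ 0  0  1   4 ]
  [ 2  2  0  -1 ]
Subtract 2 times r1 from r3.
  [ 1  0  0  -2 ]
  [ 0  0  1   4 ]
  [ 0  2  0   3 ]
Swap r2 and r3.
  [ 1  0  0  -2 ]
  [ 0  2  0   3 ]
  [ 0  0  1   4 ]
Multiply r2 by 1/2.
  [ 1  0  0   -2 ]
  [ 0  1  0  3/2 ]
  [ 0  0  1    4 ]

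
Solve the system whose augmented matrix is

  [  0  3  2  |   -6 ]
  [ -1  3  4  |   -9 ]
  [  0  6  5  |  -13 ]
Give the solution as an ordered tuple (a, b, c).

r1 <=> r2
  [ -1  3  4  |   -9 ]
  [  0  3  2  |   -6 ]
  [  0  6  5  |  -13 ]
r1 → -1·r1
  [ 1  -3  -4  |    9 ]
  [ 0   3   2  |   -6 ]
  [ 0   6   5  |  -13 ]
r2 → 1/3·r2
  [ 1  -3   -4  |    9 ]
  [ 0   1  2/3  |   -2 ]
  [ 0   6    5  |  -13 ]
r3 → r3 − 6·r2
  [ 1  -3   -4  |   9 ]
  [ 0   1  2/3  |  -2 ]
  [ 0   0    1  |  -1 ]
r2 → r2 − 2/3·r3
  [ 1  -3  -4  |     9 ]
  [ 0   1   0  |  -4/3 ]
  [ 0   0   1  |    -1 ]
r1 → r1 + 4·r3
  [ 1  -3  0  |     5 ]
  [ 0   1  0  |  -4/3 ]
  [ 0   0  1  |    -1 ]
r1 → r1 + 3·r2
  [ 1  0  0  |     1 ]
  [ 0  1  0  |  -4/3 ]
  [ 0  0  1  |    -1 ]
Reading off the last column: a = 1, b = -4/3, c = -1.

(1, -4/3, -1)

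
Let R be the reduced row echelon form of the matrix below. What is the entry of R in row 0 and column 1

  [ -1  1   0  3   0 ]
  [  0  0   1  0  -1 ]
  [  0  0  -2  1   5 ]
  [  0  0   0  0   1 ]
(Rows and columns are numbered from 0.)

R1 → -1·R1
  [ 1  -1   0  -3   0 ]
  [ 0   0   1   0  -1 ]
  [ 0   0  -2   1   5 ]
  [ 0   0   0   0   1 ]
R3 → R3 + 2·R2
  [ 1  -1  0  -3   0 ]
  [ 0   0  1   0  -1 ]
  [ 0   0  0   1   3 ]
  [ 0   0  0   0   1 ]
R3 → R3 − 3·R4
  [ 1  -1  0  -3   0 ]
  [ 0   0  1   0  -1 ]
  [ 0   0  0   1   0 ]
  [ 0   0  0   0   1 ]
R2 → R2 + R4
  [ 1  -1  0  -3  0 ]
  [ 0   0  1   0  0 ]
  [ 0   0  0   1  0 ]
  [ 0   0  0   0  1 ]
R1 → R1 + 3·R3
  [ 1  -1  0  0  0 ]
  [ 0   0  1  0  0 ]
  [ 0   0  0  1  0 ]
  [ 0   0  0  0  1 ]

-1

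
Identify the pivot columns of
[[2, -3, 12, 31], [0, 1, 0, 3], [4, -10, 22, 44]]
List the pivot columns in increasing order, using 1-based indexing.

R1 -> 1/2·R1
  [ 1  -3/2   6  31/2 ]
  [ 0     1   0     3 ]
  [ 4   -10  22    44 ]
R3 -> R3 − 4·R1
  [ 1  -3/2   6  31/2 ]
  [ 0     1   0     3 ]
  [ 0    -4  -2   -18 ]
R3 -> R3 + 4·R2
  [ 1  -3/2   6  31/2 ]
  [ 0     1   0     3 ]
  [ 0     0  -2    -6 ]
R3 -> -1/2·R3
  [ 1  -3/2  6  31/2 ]
  [ 0     1  0     3 ]
  [ 0     0  1     3 ]
R1 -> R1 − 6·R3
  [ 1  -3/2  0  -5/2 ]
  [ 0     1  0     3 ]
  [ 0     0  1     3 ]
R1 -> R1 + 3/2·R2
  [ 1  0  0  2 ]
  [ 0  1  0  3 ]
  [ 0  0  1  3 ]
Pivot columns are the columns containing a leading 1.

1, 2, 3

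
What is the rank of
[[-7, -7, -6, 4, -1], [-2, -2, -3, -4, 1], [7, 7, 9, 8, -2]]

rank = 2

Multiply R1 by -1/7.
  [  1   1  6/7  -4/7  1/7 ]
  [ -2  -2   -3    -4    1 ]
  [  7   7    9     8   -2 ]
Add 2 times R1 to R2.
  [ 1  1   6/7   -4/7  1/7 ]
  [ 0  0  -9/7  -36/7  9/7 ]
  [ 7  7     9      8   -2 ]
Subtract 7 times R1 from R3.
  [ 1  1   6/7   -4/7  1/7 ]
  [ 0  0  -9/7  -36/7  9/7 ]
  [ 0  0     3     12   -3 ]
Multiply R2 by -7/9.
  [ 1  1  6/7  -4/7  1/7 ]
  [ 0  0    1     4   -1 ]
  [ 0  0    3    12   -3 ]
Subtract 3 times R2 from R3.
  [ 1  1  6/7  -4/7  1/7 ]
  [ 0  0    1     4   -1 ]
  [ 0  0    0     0    0 ]
Subtract 6/7 times R2 from R1.
  [ 1  1  0  -4   1 ]
  [ 0  0  1   4  -1 ]
  [ 0  0  0   0   0 ]
The reduced form has 2 nonzero rows.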